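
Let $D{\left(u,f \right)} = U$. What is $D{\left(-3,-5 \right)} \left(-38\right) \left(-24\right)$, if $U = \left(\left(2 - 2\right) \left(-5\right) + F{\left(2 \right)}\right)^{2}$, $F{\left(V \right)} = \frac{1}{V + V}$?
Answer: $57$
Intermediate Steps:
$F{\left(V \right)} = \frac{1}{2 V}$
$U = \frac{1}{16}$ ($U = \left(\left(2 - 2\right) \left(-5\right) + \frac{1}{2 \cdot 2}\right)^{2} = \left(0 \left(-5\right) + \frac{1}{2} \cdot \frac{1}{2}\right)^{2} = \left(0 + \frac{1}{4}\right)^{2} = \left(\frac{1}{4}\right)^{2} = \frac{1}{16} \approx 0.0625$)
$D{\left(u,f \right)} = \frac{1}{16}$
$D{\left(-3,-5 \right)} \left(-38\right) \left(-24\right) = \frac{1}{16} \left(-38\right) \left(-24\right) = \left(- \frac{19}{8}\right) \left(-24\right) = 57$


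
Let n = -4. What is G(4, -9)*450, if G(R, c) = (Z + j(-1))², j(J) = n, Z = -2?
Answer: 16200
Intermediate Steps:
j(J) = -4
G(R, c) = 36 (G(R, c) = (-2 - 4)² = (-6)² = 36)
G(4, -9)*450 = 36*450 = 16200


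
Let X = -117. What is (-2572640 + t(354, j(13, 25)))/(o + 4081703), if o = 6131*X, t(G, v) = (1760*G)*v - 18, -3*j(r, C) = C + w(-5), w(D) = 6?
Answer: -4505369/1682188 ≈ -2.6783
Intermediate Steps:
j(r, C) = -2 - C/3 (j(r, C) = -(C + 6)/3 = -(6 + C)/3 = -2 - C/3)
t(G, v) = -18 + 1760*G*v (t(G, v) = 1760*G*v - 18 = -18 + 1760*G*v)
o = -717327 (o = 6131*(-117) = -717327)
(-2572640 + t(354, j(13, 25)))/(o + 4081703) = (-2572640 + (-18 + 1760*354*(-2 - 1/3*25)))/(-717327 + 4081703) = (-2572640 + (-18 + 1760*354*(-2 - 25/3)))/3364376 = (-2572640 + (-18 + 1760*354*(-31/3)))*(1/3364376) = (-2572640 + (-18 - 6438080))*(1/3364376) = (-2572640 - 6438098)*(1/3364376) = -9010738*1/3364376 = -4505369/1682188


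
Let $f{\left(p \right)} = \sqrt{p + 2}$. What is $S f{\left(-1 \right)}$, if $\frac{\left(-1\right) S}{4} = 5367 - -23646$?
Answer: $-116052$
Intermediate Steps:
$S = -116052$ ($S = - 4 \left(5367 - -23646\right) = - 4 \left(5367 + 23646\right) = \left(-4\right) 29013 = -116052$)
$f{\left(p \right)} = \sqrt{2 + p}$
$S f{\left(-1 \right)} = - 116052 \sqrt{2 - 1} = - 116052 \sqrt{1} = \left(-116052\right) 1 = -116052$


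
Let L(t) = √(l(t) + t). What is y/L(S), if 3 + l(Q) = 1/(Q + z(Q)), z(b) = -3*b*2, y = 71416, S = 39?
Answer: 71416*√1368705/7019 ≈ 11904.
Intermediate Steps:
z(b) = -6*b
l(Q) = -3 - 1/(5*Q) (l(Q) = -3 + 1/(Q - 6*Q) = -3 + 1/(-5*Q) = -3 - 1/(5*Q))
L(t) = √(-3 + t - 1/(5*t)) (L(t) = √((-3 - 1/(5*t)) + t) = √(-3 + t - 1/(5*t)))
y/L(S) = 71416/((√(-75 - 5/39 + 25*39)/5)) = 71416/((√(-75 - 5*1/39 + 975)/5)) = 71416/((√(-75 - 5/39 + 975)/5)) = 71416/((√(35095/39)/5)) = 71416/(((√1368705/39)/5)) = 71416/((√1368705/195)) = 71416*(√1368705/7019) = 71416*√1368705/7019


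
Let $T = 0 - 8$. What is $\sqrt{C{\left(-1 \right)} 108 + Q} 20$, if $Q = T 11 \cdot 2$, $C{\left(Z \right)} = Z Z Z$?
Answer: $40 i \sqrt{71} \approx 337.05 i$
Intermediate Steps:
$C{\left(Z \right)} = Z^{3}$ ($C{\left(Z \right)} = Z^{2} Z = Z^{3}$)
$T = -8$ ($T = 0 - 8 = -8$)
$Q = -176$ ($Q = \left(-8\right) 11 \cdot 2 = \left(-88\right) 2 = -176$)
$\sqrt{C{\left(-1 \right)} 108 + Q} 20 = \sqrt{\left(-1\right)^{3} \cdot 108 - 176} \cdot 20 = \sqrt{\left(-1\right) 108 - 176} \cdot 20 = \sqrt{-108 - 176} \cdot 20 = \sqrt{-284} \cdot 20 = 2 i \sqrt{71} \cdot 20 = 40 i \sqrt{71}$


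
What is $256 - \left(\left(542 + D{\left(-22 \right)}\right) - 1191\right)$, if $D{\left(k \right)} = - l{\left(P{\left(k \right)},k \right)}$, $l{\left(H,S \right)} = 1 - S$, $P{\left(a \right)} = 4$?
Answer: $928$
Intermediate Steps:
$D{\left(k \right)} = -1 + k$ ($D{\left(k \right)} = - (1 - k) = -1 + k$)
$256 - \left(\left(542 + D{\left(-22 \right)}\right) - 1191\right) = 256 - \left(\left(542 - 23\right) - 1191\right) = 256 - \left(519 - 1191\right) = 256 - -672 = 256 + 672 = 928$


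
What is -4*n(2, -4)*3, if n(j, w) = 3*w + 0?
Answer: 144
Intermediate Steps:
n(j, w) = 3*w
-4*n(2, -4)*3 = -12*(-4)*3 = -4*(-12)*3 = 48*3 = 144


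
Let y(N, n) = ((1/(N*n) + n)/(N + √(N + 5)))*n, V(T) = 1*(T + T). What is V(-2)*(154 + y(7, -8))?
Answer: -24588/37 + 3592*√3/259 ≈ -640.52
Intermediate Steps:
V(T) = 2*T (V(T) = 1*(2*T) = 2*T)
y(N, n) = n*(n + 1/(N*n))/(N + √(5 + N)) (y(N, n) = ((1/(N*n) + n)/(N + √(5 + N)))*n = ((n + 1/(N*n))/(N + √(5 + N)))*n = n*(n + 1/(N*n))/(N + √(5 + N)))
V(-2)*(154 + y(7, -8)) = (2*(-2))*(154 + (1 + 7*(-8)²)/(7*(7 + √(5 + 7)))) = -4*(154 + (1 + 7*64)/(7*(7 + √12))) = -4*(154 + (1 + 448)/(7*(7 + 2*√3))) = -4*(154 + (⅐)*449/(7 + 2*√3)) = -4*(154 + 449/(7*(7 + 2*√3))) = -616 - 1796/(7*(7 + 2*√3))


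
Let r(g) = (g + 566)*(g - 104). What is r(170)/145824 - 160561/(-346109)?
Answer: 419023313/525739571 ≈ 0.79702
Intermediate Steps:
r(g) = (-104 + g)*(566 + g) (r(g) = (566 + g)*(-104 + g) = (-104 + g)*(566 + g))
r(170)/145824 - 160561/(-346109) = (-58864 + 170**2 + 462*170)/145824 - 160561/(-346109) = (-58864 + 28900 + 78540)*(1/145824) - 160561*(-1/346109) = 48576*(1/145824) + 160561/346109 = 506/1519 + 160561/346109 = 419023313/525739571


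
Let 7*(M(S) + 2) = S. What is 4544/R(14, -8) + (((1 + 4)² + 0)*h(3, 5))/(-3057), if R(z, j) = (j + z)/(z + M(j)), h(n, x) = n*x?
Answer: 175950143/21399 ≈ 8222.4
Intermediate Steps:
M(S) = -2 + S/7
R(z, j) = (j + z)/(-2 + z + j/7) (R(z, j) = (j + z)/(z + (-2 + j/7)) = (j + z)/(-2 + z + j/7))
4544/R(14, -8) + (((1 + 4)² + 0)*h(3, 5))/(-3057) = 4544/((7*(-8 + 14)/(-14 - 8 + 7*14))) + (((1 + 4)² + 0)*(3*5))/(-3057) = 4544/((7*6/(-14 - 8 + 98))) + ((5² + 0)*15)*(-1/3057) = 4544/((7*6/76)) + ((25 + 0)*15)*(-1/3057) = 4544/((7*(1/76)*6)) + (25*15)*(-1/3057) = 4544/(21/38) + 375*(-1/3057) = 4544*(38/21) - 125/1019 = 172672/21 - 125/1019 = 175950143/21399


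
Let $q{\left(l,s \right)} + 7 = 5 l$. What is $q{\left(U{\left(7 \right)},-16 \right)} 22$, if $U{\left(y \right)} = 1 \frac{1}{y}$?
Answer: $- \frac{968}{7} \approx -138.29$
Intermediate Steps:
$U{\left(y \right)} = \frac{1}{y}$
$q{\left(l,s \right)} = -7 + 5 l$
$q{\left(U{\left(7 \right)},-16 \right)} 22 = \left(-7 + \frac{5}{7}\right) 22 = \left(- \frac{44}{7}\right) 22 = - \frac{968}{7}$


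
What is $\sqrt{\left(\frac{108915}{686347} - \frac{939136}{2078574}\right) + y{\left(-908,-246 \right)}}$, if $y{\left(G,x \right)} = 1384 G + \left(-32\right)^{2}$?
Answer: $\frac{i \sqrt{638890572818299370939958455007}}{713311514589} \approx 1120.6 i$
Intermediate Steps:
$y{\left(G,x \right)} = 1024 + 1384 G$ ($y{\left(G,x \right)} = 1384 G + 1024 = 1024 + 1384 G$)
$\sqrt{\left(\frac{108915}{686347} - \frac{939136}{2078574}\right) + y{\left(-908,-246 \right)}} = \sqrt{\left(\frac{108915}{686347} - \frac{939136}{2078574}\right) + \left(1024 + 1384 \left(-908\right)\right)} = \sqrt{\left(108915 \cdot \frac{1}{686347} - \frac{469568}{1039287}\right) + \left(1024 - 1256672\right)} = \sqrt{\left(\frac{108915}{686347} - \frac{469568}{1039287}\right) - 1255648} = \sqrt{- \frac{209092644491}{713311514589} - 1255648} = \sqrt{- \frac{895668385763293163}{713311514589}} = \frac{i \sqrt{638890572818299370939958455007}}{713311514589}$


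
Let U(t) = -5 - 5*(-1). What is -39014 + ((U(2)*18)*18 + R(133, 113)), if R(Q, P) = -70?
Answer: -39084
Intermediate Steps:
U(t) = 0 (U(t) = -5 + 5 = 0)
-39014 + ((U(2)*18)*18 + R(133, 113)) = -39014 + ((0*18)*18 - 70) = -39014 + (0*18 - 70) = -39014 + (0 - 70) = -39014 - 70 = -39084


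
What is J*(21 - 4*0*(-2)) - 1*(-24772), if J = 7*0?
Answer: 24772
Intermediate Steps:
J = 0
J*(21 - 4*0*(-2)) - 1*(-24772) = 0*(21 - 4*0*(-2)) - 1*(-24772) = 0*(21 + 0*(-2)) + 24772 = 0*(21 + 0) + 24772 = 0*21 + 24772 = 0 + 24772 = 24772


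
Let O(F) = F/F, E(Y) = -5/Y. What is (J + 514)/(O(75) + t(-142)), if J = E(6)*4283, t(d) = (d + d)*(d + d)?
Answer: -18331/483942 ≈ -0.037879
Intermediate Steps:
t(d) = 4*d² (t(d) = (2*d)*(2*d) = 4*d²)
O(F) = 1
J = -21415/6 (J = -5/6*4283 = -5*⅙*4283 = -⅚*4283 = -21415/6 ≈ -3569.2)
(J + 514)/(O(75) + t(-142)) = (-21415/6 + 514)/(1 + 4*(-142)²) = -18331/(6*(1 + 4*20164)) = -18331/(6*(1 + 80656)) = -18331/6/80657 = -18331/6*1/80657 = -18331/483942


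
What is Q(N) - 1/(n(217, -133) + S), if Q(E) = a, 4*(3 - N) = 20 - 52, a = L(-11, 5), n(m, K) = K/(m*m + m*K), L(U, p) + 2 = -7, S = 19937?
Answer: -467245965/51915929 ≈ -9.0000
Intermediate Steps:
L(U, p) = -9 (L(U, p) = -2 - 7 = -9)
n(m, K) = K/(m**2 + K*m)
a = -9
N = 11 (N = 3 - (20 - 52)/4 = 3 - 1/4*(-32) = 3 + 8 = 11)
Q(E) = -9
Q(N) - 1/(n(217, -133) + S) = -9 - 1/(-133/(217*(-133 + 217)) + 19937) = -9 - 1/(-133*1/217/84 + 19937) = -9 - 1/(-133*1/217*1/84 + 19937) = -9 - 1/(-19/2604 + 19937) = -9 - 1/51915929/2604 = -9 - 1*2604/51915929 = -9 - 2604/51915929 = -467245965/51915929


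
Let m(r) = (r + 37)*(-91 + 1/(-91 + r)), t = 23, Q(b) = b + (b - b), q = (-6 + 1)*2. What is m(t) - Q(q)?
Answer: -92665/17 ≈ -5450.9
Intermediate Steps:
q = -10 (q = -5*2 = -10)
Q(b) = b (Q(b) = b + 0 = b)
m(r) = (-91 + 1/(-91 + r))*(37 + r) (m(r) = (37 + r)*(-91 + 1/(-91 + r)) = (-91 + 1/(-91 + r))*(37 + r))
m(t) - Q(q) = (306434 - 91*23² + 4915*23)/(-91 + 23) - 1*(-10) = (306434 - 91*529 + 113045)/(-68) + 10 = -(306434 - 48139 + 113045)/68 + 10 = -1/68*371340 + 10 = -92835/17 + 10 = -92665/17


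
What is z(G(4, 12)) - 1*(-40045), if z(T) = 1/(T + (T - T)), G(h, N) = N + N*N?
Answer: 6247021/156 ≈ 40045.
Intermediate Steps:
G(h, N) = N + N²
z(T) = 1/T (z(T) = 1/(T + 0) = 1/T)
z(G(4, 12)) - 1*(-40045) = 1/(12*(1 + 12)) - 1*(-40045) = 1/(12*13) + 40045 = 1/156 + 40045 = 6247021/156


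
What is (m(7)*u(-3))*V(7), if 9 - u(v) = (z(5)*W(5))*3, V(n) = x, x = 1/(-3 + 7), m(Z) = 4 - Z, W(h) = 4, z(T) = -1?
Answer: -63/4 ≈ -15.750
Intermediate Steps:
x = ¼ (x = 1/4 = ¼ ≈ 0.25000)
V(n) = ¼
u(v) = 21 (u(v) = 9 - (-1*4)*3 = 9 - (-4)*3 = 9 - 1*(-12) = 9 + 12 = 21)
(m(7)*u(-3))*V(7) = ((4 - 1*7)*21)*(¼) = ((4 - 7)*21)*(¼) = -3*21*(¼) = -63*¼ = -63/4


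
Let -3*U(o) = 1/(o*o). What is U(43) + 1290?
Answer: 7155629/5547 ≈ 1290.0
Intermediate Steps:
U(o) = -1/(3*o²) (U(o) = -1/(3*o*o) = -1/(3*o²))
U(43) + 1290 = -⅓/43² + 1290 = -⅓*1/1849 + 1290 = -1/5547 + 1290 = 7155629/5547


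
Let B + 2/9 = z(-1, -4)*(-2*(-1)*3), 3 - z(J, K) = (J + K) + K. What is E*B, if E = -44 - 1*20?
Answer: -41344/9 ≈ -4593.8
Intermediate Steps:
z(J, K) = 3 - J - 2*K (z(J, K) = 3 - ((J + K) + K) = 3 - (J + 2*K) = 3 + (-J - 2*K) = 3 - J - 2*K)
E = -64 (E = -44 - 20 = -64)
B = 646/9 (B = -2/9 + (3 - 1*(-1) - 2*(-4))*(-2*(-1)*3) = -2/9 + (3 + 1 + 8)*(2*3) = -2/9 + 12*6 = -2/9 + 72 = 646/9 ≈ 71.778)
E*B = -64*646/9 = -41344/9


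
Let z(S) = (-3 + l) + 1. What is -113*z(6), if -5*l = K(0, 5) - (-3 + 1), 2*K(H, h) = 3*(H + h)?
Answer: 4407/10 ≈ 440.70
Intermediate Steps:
K(H, h) = 3*H/2 + 3*h/2 (K(H, h) = (3*(H + h))/2 = (3*H + 3*h)/2 = 3*H/2 + 3*h/2)
l = -19/10 (l = -(((3/2)*0 + (3/2)*5) - (-3 + 1))/5 = -((0 + 15/2) - 1*(-2))/5 = -(15/2 + 2)/5 = -⅕*19/2 = -19/10 ≈ -1.9000)
z(S) = -39/10 (z(S) = (-3 - 19/10) + 1 = -49/10 + 1 = -39/10)
-113*z(6) = -113*(-39/10) = 4407/10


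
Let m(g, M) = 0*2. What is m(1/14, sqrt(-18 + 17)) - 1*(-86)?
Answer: 86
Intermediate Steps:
m(g, M) = 0
m(1/14, sqrt(-18 + 17)) - 1*(-86) = 0 - 1*(-86) = 0 + 86 = 86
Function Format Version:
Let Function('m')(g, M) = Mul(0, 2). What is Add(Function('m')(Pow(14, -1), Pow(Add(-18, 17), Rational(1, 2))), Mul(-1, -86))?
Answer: 86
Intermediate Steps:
Function('m')(g, M) = 0
Add(Function('m')(Pow(14, -1), Pow(Add(-18, 17), Rational(1, 2))), Mul(-1, -86)) = Add(0, Mul(-1, -86)) = Add(0, 86) = 86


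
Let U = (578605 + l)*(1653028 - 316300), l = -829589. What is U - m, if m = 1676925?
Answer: -335499017277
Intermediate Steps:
U = -335497340352 (U = (578605 - 829589)*(1653028 - 316300) = -250984*1336728 = -335497340352)
U - m = -335497340352 - 1*1676925 = -335497340352 - 1676925 = -335499017277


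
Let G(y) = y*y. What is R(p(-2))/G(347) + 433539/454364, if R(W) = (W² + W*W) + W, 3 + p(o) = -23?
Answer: 52804484115/54709514876 ≈ 0.96518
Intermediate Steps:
p(o) = -26 (p(o) = -3 - 23 = -26)
G(y) = y²
R(W) = W + 2*W² (R(W) = (W² + W²) + W = 2*W² + W = W + 2*W²)
R(p(-2))/G(347) + 433539/454364 = (-26*(1 + 2*(-26)))/(347²) + 433539/454364 = -26*(1 - 52)/120409 + 433539*(1/454364) = -26*(-51)*(1/120409) + 433539/454364 = 1326*(1/120409) + 433539/454364 = 1326/120409 + 433539/454364 = 52804484115/54709514876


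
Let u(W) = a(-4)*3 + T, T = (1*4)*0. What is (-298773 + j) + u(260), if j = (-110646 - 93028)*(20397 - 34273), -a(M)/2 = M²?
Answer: 2825881555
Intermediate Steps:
T = 0 (T = 4*0 = 0)
a(M) = -2*M²
j = 2826180424 (j = -203674*(-13876) = 2826180424)
u(W) = -96 (u(W) = -2*(-4)²*3 + 0 = -2*16*3 + 0 = -32*3 + 0 = -96 + 0 = -96)
(-298773 + j) + u(260) = (-298773 + 2826180424) - 96 = 2825881651 - 96 = 2825881555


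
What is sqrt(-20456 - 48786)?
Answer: I*sqrt(69242) ≈ 263.14*I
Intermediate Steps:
sqrt(-20456 - 48786) = sqrt(-69242) = I*sqrt(69242)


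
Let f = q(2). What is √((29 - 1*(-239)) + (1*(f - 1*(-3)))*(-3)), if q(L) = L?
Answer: √253 ≈ 15.906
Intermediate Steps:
f = 2
√((29 - 1*(-239)) + (1*(f - 1*(-3)))*(-3)) = √((29 - 1*(-239)) + (1*(2 - 1*(-3)))*(-3)) = √((29 + 239) + (1*(2 + 3))*(-3)) = √(268 + (1*5)*(-3)) = √(268 + 5*(-3)) = √(268 - 15) = √253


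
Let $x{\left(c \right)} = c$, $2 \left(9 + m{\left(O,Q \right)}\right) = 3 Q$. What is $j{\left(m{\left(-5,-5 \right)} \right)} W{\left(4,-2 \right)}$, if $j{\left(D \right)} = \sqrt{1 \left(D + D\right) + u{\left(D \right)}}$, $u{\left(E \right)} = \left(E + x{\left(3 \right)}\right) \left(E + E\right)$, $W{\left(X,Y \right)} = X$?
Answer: $10 \sqrt{66} \approx 81.24$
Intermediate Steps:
$m{\left(O,Q \right)} = -9 + \frac{3 Q}{2}$
$u{\left(E \right)} = 2 E \left(3 + E\right)$ ($u{\left(E \right)} = \left(E + 3\right) \left(E + E\right) = \left(3 + E\right) 2 E = 2 E \left(3 + E\right)$)
$j{\left(D \right)} = \sqrt{2 D + 2 D \left(3 + D\right)}$ ($j{\left(D \right)} = \sqrt{1 \left(D + D\right) + 2 D \left(3 + D\right)} = \sqrt{1 \cdot 2 D + 2 D \left(3 + D\right)} = \sqrt{2 D + 2 D \left(3 + D\right)}$)
$j{\left(m{\left(-5,-5 \right)} \right)} W{\left(4,-2 \right)} = \sqrt{2} \sqrt{\left(-9 + \frac{3}{2} \left(-5\right)\right) \left(4 + \left(-9 + \frac{3}{2} \left(-5\right)\right)\right)} 4 = \sqrt{2} \sqrt{\left(-9 - \frac{15}{2}\right) \left(4 - \frac{33}{2}\right)} 4 = \sqrt{2} \sqrt{- \frac{33 \left(4 - \frac{33}{2}\right)}{2}} \cdot 4 = \sqrt{2} \sqrt{\left(- \frac{33}{2}\right) \left(- \frac{25}{2}\right)} 4 = \sqrt{2} \sqrt{\frac{825}{4}} \cdot 4 = \sqrt{2} \frac{5 \sqrt{33}}{2} \cdot 4 = \frac{5 \sqrt{66}}{2} \cdot 4 = 10 \sqrt{66}$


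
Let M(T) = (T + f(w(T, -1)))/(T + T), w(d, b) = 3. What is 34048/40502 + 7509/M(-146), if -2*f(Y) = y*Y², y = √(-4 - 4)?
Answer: 463085031940/31067927 - 9866826*I*√2/10739 ≈ 14906.0 - 1299.4*I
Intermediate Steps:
y = 2*I*√2 (y = √(-8) = 2*I*√2 ≈ 2.8284*I)
f(Y) = -I*√2*Y² (f(Y) = -2*I*√2*Y²/2 = -I*√2*Y²)
M(T) = (T - 9*I*√2)/(2*T) (M(T) = (T - 1*I*√2*3²)/(T + T) = (T - 1*I*√2*9)/((2*T)) = (T - 9*I*√2)*(1/(2*T)) = (T - 9*I*√2)/(2*T))
34048/40502 + 7509/M(-146) = 34048/40502 + 7509/(((½)*(-146 - 9*I*√2)/(-146))) = 34048*(1/40502) + 7509/(((½)*(-1/146)*(-146 - 9*I*√2))) = 2432/2893 + 7509/(½ + 9*I*√2/292)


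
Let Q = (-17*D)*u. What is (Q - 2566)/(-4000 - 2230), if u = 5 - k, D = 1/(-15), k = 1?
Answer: 19211/46725 ≈ 0.41115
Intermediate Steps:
D = -1/15 ≈ -0.066667
u = 4 (u = 5 - 1*1 = 5 - 1 = 4)
Q = 68/15 (Q = -17*(-1/15)*4 = (17/15)*4 = 68/15 ≈ 4.5333)
(Q - 2566)/(-4000 - 2230) = (68/15 - 2566)/(-4000 - 2230) = -38422/15/(-6230) = -38422/15*(-1/6230) = 19211/46725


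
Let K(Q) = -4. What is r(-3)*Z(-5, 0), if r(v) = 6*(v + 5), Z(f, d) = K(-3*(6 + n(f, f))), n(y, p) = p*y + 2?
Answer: -48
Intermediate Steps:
n(y, p) = 2 + p*y
Z(f, d) = -4
r(v) = 30 + 6*v (r(v) = 6*(5 + v) = 30 + 6*v)
r(-3)*Z(-5, 0) = (30 + 6*(-3))*(-4) = (30 - 18)*(-4) = 12*(-4) = -48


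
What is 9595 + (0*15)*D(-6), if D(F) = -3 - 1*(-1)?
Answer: 9595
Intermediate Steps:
D(F) = -2 (D(F) = -3 + 1 = -2)
9595 + (0*15)*D(-6) = 9595 + (0*15)*(-2) = 9595 + 0*(-2) = 9595 + 0 = 9595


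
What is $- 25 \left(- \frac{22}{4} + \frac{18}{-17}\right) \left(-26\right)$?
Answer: $- \frac{72475}{17} \approx -4263.2$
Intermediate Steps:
$- 25 \left(- \frac{22}{4} + \frac{18}{-17}\right) \left(-26\right) = - 25 \left(\left(-22\right) \frac{1}{4} + 18 \left(- \frac{1}{17}\right)\right) \left(-26\right) = - 25 \left(- \frac{11}{2} - \frac{18}{17}\right) \left(-26\right) = \left(-25\right) \left(- \frac{223}{34}\right) \left(-26\right) = \frac{5575}{34} \left(-26\right) = - \frac{72475}{17}$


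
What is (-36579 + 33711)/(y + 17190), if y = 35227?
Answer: -2868/52417 ≈ -0.054715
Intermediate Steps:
(-36579 + 33711)/(y + 17190) = (-36579 + 33711)/(35227 + 17190) = -2868/52417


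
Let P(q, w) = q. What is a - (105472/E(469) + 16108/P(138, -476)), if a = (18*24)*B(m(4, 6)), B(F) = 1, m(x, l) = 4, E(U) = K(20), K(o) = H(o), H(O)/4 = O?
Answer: -346078/345 ≈ -1003.1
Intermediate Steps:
H(O) = 4*O
K(o) = 4*o
E(U) = 80 (E(U) = 4*20 = 80)
a = 432 (a = (18*24)*1 = 432*1 = 432)
a - (105472/E(469) + 16108/P(138, -476)) = 432 - (105472/80 + 16108/138) = 432 - (105472*(1/80) + 16108*(1/138)) = 432 - (6592/5 + 8054/69) = 432 - 1*495118/345 = 432 - 495118/345 = -346078/345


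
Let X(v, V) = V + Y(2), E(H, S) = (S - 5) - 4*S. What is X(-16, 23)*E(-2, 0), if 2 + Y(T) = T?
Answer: -115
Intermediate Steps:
Y(T) = -2 + T
E(H, S) = -5 - 3*S (E(H, S) = (-5 + S) - 4*S = -5 - 3*S)
X(v, V) = V (X(v, V) = V + (-2 + 2) = V + 0 = V)
X(-16, 23)*E(-2, 0) = 23*(-5 - 3*0) = 23*(-5 + 0) = 23*(-5) = -115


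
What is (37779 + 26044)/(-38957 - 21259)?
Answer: -63823/60216 ≈ -1.0599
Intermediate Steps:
(37779 + 26044)/(-38957 - 21259) = 63823/(-60216) = 63823*(-1/60216) = -63823/60216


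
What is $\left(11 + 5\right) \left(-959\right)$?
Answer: $-15344$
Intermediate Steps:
$\left(11 + 5\right) \left(-959\right) = 16 \left(-959\right) = -15344$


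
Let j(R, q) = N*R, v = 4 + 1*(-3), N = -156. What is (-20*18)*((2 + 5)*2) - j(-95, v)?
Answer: -19860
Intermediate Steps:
v = 1 (v = 4 - 3 = 1)
j(R, q) = -156*R
(-20*18)*((2 + 5)*2) - j(-95, v) = (-20*18)*((2 + 5)*2) - (-156)*(-95) = -2520*2 - 1*14820 = -360*14 - 14820 = -5040 - 14820 = -19860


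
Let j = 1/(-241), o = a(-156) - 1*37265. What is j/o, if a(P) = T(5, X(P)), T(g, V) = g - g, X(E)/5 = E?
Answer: 1/8980865 ≈ 1.1135e-7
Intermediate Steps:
X(E) = 5*E
T(g, V) = 0
a(P) = 0
o = -37265 (o = 0 - 1*37265 = 0 - 37265 = -37265)
j = -1/241 ≈ -0.0041494
j/o = -1/241/(-37265) = -1/241*(-1/37265) = 1/8980865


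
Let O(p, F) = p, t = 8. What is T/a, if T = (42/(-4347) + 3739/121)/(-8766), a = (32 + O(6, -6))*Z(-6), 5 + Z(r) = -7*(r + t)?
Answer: 773731/158523765444 ≈ 4.8809e-6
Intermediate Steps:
Z(r) = -61 - 7*r (Z(r) = -5 - 7*(r + 8) = -5 - 7*(8 + r) = -5 + (-56 - 7*r) = -61 - 7*r)
a = -722 (a = (32 + 6)*(-61 - 7*(-6)) = 38*(-61 + 42) = 38*(-19) = -722)
T = -773731/219562002 (T = (42*(-1/4347) + 3739*(1/121))*(-1/8766) = (-2/207 + 3739/121)*(-1/8766) = (773731/25047)*(-1/8766) = -773731/219562002 ≈ -0.0035240)
T/a = -773731/219562002/(-722) = -773731/219562002*(-1/722) = 773731/158523765444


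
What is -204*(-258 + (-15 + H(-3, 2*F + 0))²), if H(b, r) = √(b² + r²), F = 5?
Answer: -15504 + 6120*√109 ≈ 48391.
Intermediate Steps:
-204*(-258 + (-15 + H(-3, 2*F + 0))²) = -204*(-258 + (-15 + √((-3)² + (2*5 + 0)²))²) = -204*(-258 + (-15 + √(9 + (10 + 0)²))²) = -204*(-258 + (-15 + √(9 + 10²))²) = -204*(-258 + (-15 + √(9 + 100))²) = -204*(-258 + (-15 + √109)²) = 52632 - 204*(-15 + √109)²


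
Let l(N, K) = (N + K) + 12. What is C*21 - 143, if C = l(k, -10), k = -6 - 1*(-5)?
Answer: -122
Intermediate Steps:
k = -1 (k = -6 + 5 = -1)
l(N, K) = 12 + K + N (l(N, K) = (K + N) + 12 = 12 + K + N)
C = 1 (C = 12 - 10 - 1 = 1)
C*21 - 143 = 1*21 - 143 = 21 - 143 = -122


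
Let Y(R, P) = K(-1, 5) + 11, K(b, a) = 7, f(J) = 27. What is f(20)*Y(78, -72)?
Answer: 486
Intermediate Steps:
Y(R, P) = 18 (Y(R, P) = 7 + 11 = 18)
f(20)*Y(78, -72) = 27*18 = 486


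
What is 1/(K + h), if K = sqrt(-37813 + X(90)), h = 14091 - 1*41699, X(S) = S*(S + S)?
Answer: -27608/762223277 - I*sqrt(21613)/762223277 ≈ -3.622e-5 - 1.9287e-7*I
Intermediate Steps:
X(S) = 2*S**2 (X(S) = S*(2*S) = 2*S**2)
h = -27608 (h = 14091 - 41699 = -27608)
K = I*sqrt(21613) (K = sqrt(-37813 + 2*90**2) = sqrt(-37813 + 2*8100) = sqrt(-37813 + 16200) = sqrt(-21613) = I*sqrt(21613) ≈ 147.01*I)
1/(K + h) = 1/(I*sqrt(21613) - 27608) = 1/(-27608 + I*sqrt(21613))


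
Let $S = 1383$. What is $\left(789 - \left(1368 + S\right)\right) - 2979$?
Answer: $-4941$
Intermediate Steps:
$\left(789 - \left(1368 + S\right)\right) - 2979 = \left(789 - 2751\right) - 2979 = -1962 - 2979 = -4941$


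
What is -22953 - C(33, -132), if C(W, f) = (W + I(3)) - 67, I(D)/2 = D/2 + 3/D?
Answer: -22924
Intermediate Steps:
I(D) = D + 6/D (I(D) = 2*(D/2 + 3/D) = D + 6/D)
C(W, f) = -62 + W (C(W, f) = (W + (3 + 6/3)) - 67 = (W + (3 + 6*(⅓))) - 67 = (W + (3 + 2)) - 67 = (W + 5) - 67 = (5 + W) - 67 = -62 + W)
-22953 - C(33, -132) = -22953 - (-62 + 33) = -22953 - 1*(-29) = -22953 + 29 = -22924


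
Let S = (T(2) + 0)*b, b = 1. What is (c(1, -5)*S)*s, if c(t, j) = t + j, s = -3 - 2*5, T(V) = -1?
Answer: -52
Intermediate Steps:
S = -1 (S = (-1 + 0)*1 = -1*1 = -1)
s = -13 (s = -3 - 10 = -13)
c(t, j) = j + t
(c(1, -5)*S)*s = ((-5 + 1)*(-1))*(-13) = -4*(-1)*(-13) = 4*(-13) = -52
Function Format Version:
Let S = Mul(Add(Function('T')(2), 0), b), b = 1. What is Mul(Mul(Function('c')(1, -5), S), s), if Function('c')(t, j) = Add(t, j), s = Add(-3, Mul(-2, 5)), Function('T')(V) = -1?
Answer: -52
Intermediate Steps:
S = -1 (S = Mul(Add(-1, 0), 1) = Mul(-1, 1) = -1)
s = -13 (s = Add(-3, -10) = -13)
Function('c')(t, j) = Add(j, t)
Mul(Mul(Function('c')(1, -5), S), s) = Mul(Mul(Add(-5, 1), -1), -13) = Mul(Mul(-4, -1), -13) = Mul(4, -13) = -52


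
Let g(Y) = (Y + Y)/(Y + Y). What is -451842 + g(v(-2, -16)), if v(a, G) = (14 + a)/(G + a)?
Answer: -451841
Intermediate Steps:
v(a, G) = (14 + a)/(G + a)
g(Y) = 1 (g(Y) = (2*Y)/((2*Y)) = (2*Y)*(1/(2*Y)) = 1)
-451842 + g(v(-2, -16)) = -451842 + 1 = -451841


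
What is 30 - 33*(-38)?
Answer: 1284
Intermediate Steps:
30 - 33*(-38) = 30 + 1254 = 1284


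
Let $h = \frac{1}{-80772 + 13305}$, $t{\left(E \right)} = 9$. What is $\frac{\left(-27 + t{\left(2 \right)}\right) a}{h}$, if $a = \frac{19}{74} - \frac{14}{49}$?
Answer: $- \frac{9108045}{259} \approx -35166.0$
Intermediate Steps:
$a = - \frac{15}{518}$ ($a = 19 \cdot \frac{1}{74} - \frac{2}{7} = \frac{19}{74} - \frac{2}{7} = - \frac{15}{518} \approx -0.028958$)
$h = - \frac{1}{67467}$ ($h = \frac{1}{-67467} = - \frac{1}{67467} \approx -1.4822 \cdot 10^{-5}$)
$\frac{\left(-27 + t{\left(2 \right)}\right) a}{h} = \frac{\left(-27 + 9\right) \left(- \frac{15}{518}\right)}{- \frac{1}{67467}} = \left(-18\right) \left(- \frac{15}{518}\right) \left(-67467\right) = \frac{135}{259} \left(-67467\right) = - \frac{9108045}{259}$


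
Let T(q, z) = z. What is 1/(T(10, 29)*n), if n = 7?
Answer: 1/203 ≈ 0.0049261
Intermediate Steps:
1/(T(10, 29)*n) = 1/(29*7) = 1/203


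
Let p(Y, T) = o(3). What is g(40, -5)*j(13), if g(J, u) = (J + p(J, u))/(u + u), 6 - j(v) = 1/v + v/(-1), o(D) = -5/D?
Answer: -943/13 ≈ -72.538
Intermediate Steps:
p(Y, T) = -5/3
j(v) = 6 + v - 1/v (j(v) = 6 - (1/v + v/(-1)) = 6 - (1/v + v*(-1)) = 6 - (1/v - v) = 6 + (v - 1/v) = 6 + v - 1/v)
g(J, u) = (-5/3 + J)/(2*u) (g(J, u) = (J - 5/3)/(u + u) = (-5/3 + J)/((2*u)) = (-5/3 + J)*(1/(2*u)) = (-5/3 + J)/(2*u))
g(40, -5)*j(13) = ((1/6)*(-5 + 3*40)/(-5))*(6 + 13 - 1/13) = ((1/6)*(-1/5)*(-5 + 120))*(6 + 13 - 1*1/13) = ((1/6)*(-1/5)*115)*(6 + 13 - 1/13) = -23/6*246/13 = -943/13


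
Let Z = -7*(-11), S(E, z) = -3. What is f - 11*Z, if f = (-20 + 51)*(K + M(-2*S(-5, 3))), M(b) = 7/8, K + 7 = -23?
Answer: -13999/8 ≈ -1749.9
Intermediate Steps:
K = -30 (K = -7 - 23 = -30)
Z = 77
M(b) = 7/8 (M(b) = 7*(1/8) = 7/8)
f = -7223/8 (f = (-20 + 51)*(-30 + 7/8) = 31*(-233/8) = -7223/8 ≈ -902.88)
f - 11*Z = -7223/8 - 11*77 = -7223/8 - 847 = -13999/8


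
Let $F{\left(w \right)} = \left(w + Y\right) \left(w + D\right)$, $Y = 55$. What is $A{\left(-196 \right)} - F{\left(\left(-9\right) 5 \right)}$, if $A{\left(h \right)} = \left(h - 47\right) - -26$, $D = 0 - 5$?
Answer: $283$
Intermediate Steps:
$D = -5$
$F{\left(w \right)} = \left(-5 + w\right) \left(55 + w\right)$ ($F{\left(w \right)} = \left(w + 55\right) \left(w - 5\right) = \left(55 + w\right) \left(-5 + w\right) = \left(-5 + w\right) \left(55 + w\right)$)
$A{\left(h \right)} = -21 + h$ ($A{\left(h \right)} = \left(-47 + h\right) + 26 = -21 + h$)
$A{\left(-196 \right)} - F{\left(\left(-9\right) 5 \right)} = \left(-21 - 196\right) - \left(-275 + \left(\left(-9\right) 5\right)^{2} + 50 \left(\left(-9\right) 5\right)\right) = -217 - \left(-275 + \left(-45\right)^{2} + 50 \left(-45\right)\right) = -217 - \left(-275 + 2025 - 2250\right) = -217 - -500 = -217 + 500 = 283$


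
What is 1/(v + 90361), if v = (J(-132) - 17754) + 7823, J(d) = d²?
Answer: 1/97854 ≈ 1.0219e-5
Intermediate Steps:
v = 7493 (v = ((-132)² - 17754) + 7823 = (17424 - 17754) + 7823 = -330 + 7823 = 7493)
1/(v + 90361) = 1/(7493 + 90361) = 1/97854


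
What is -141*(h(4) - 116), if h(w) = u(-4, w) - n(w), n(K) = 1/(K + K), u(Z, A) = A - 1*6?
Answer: 133245/8 ≈ 16656.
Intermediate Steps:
u(Z, A) = -6 + A (u(Z, A) = A - 6 = -6 + A)
n(K) = 1/(2*K)
h(w) = -6 + w - 1/(2*w) (h(w) = (-6 + w) - 1/(2*w) = -6 + w - 1/(2*w))
-141*(h(4) - 116) = -141*((-6 + 4 - ½/4) - 116) = -141*((-6 + 4 - ½*¼) - 116) = -141*((-6 + 4 - ⅛) - 116) = -141*(-17/8 - 116) = -141*(-945/8) = 133245/8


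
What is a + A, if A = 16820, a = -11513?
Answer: 5307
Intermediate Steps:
a + A = -11513 + 16820 = 5307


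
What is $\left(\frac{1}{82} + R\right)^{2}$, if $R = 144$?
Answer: $\frac{139452481}{6724} \approx 20740.0$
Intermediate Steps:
$\left(\frac{1}{82} + R\right)^{2} = \left(\frac{1}{82} + 144\right)^{2} = \left(\frac{11809}{82}\right)^{2} = \frac{139452481}{6724}$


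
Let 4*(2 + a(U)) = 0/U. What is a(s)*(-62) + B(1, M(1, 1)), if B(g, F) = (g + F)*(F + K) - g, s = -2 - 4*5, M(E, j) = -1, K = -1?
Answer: 123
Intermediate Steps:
s = -22 (s = -2 - 20 = -22)
B(g, F) = -g + (-1 + F)*(F + g) (B(g, F) = (g + F)*(F - 1) - g = (F + g)*(-1 + F) - g = (-1 + F)*(F + g) - g = -g + (-1 + F)*(F + g))
a(U) = -2 (a(U) = -2 + (0/U)/4 = -2 + (¼)*0 = -2 + 0 = -2)
a(s)*(-62) + B(1, M(1, 1)) = -2*(-62) + ((-1)² - 1*(-1) - 2*1 - 1*1) = 124 + (1 + 1 - 2 - 1) = 124 - 1 = 123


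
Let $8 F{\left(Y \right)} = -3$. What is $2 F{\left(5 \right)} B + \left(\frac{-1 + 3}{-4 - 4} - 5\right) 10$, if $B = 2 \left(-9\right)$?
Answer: $-39$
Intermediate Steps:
$F{\left(Y \right)} = - \frac{3}{8}$ ($F{\left(Y \right)} = \frac{1}{8} \left(-3\right) = - \frac{3}{8}$)
$B = -18$
$2 F{\left(5 \right)} B + \left(\frac{-1 + 3}{-4 - 4} - 5\right) 10 = 2 \left(- \frac{3}{8}\right) \left(-18\right) + \left(\frac{-1 + 3}{-4 - 4} - 5\right) 10 = \left(- \frac{3}{4}\right) \left(-18\right) + \left(\frac{2}{-8} - 5\right) 10 = \frac{27}{2} + \left(2 \left(- \frac{1}{8}\right) - 5\right) 10 = \frac{27}{2} + \left(- \frac{1}{4} - 5\right) 10 = \frac{27}{2} - \frac{105}{2} = -39$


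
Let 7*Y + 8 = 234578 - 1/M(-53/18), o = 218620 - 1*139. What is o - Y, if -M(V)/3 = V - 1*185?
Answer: 4380298257/23681 ≈ 1.8497e+5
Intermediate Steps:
M(V) = 555 - 3*V (M(V) = -3*(V - 1*185) = -3*(V - 185) = -3*(-185 + V) = 555 - 3*V)
o = 218481 (o = 218620 - 139 = 218481)
Y = 793550304/23681 (Y = -8/7 + (234578 - 1/(555 - (-159)/18))/7 = -8/7 + (234578 - 1/(555 - 3*(-53/18)))/7 = -8/7 + (234578 - 1/(555 + 53/6))/7 = -8/7 + (234578 - 1/3383/6)/7 = -8/7 + (234578 - 1*6/3383)/7 = -8/7 + (234578 - 6/3383)/7 = -8/7 + (⅐)*(793577368/3383) = -8/7 + 793577368/23681 = 793550304/23681 ≈ 33510.)
o - Y = 218481 - 1*793550304/23681 = 218481 - 793550304/23681 = 4380298257/23681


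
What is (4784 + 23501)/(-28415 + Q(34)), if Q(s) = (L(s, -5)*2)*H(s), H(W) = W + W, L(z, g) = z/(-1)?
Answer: -28285/33039 ≈ -0.85611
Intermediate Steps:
L(z, g) = -z (L(z, g) = z*(-1) = -z)
H(W) = 2*W
Q(s) = -4*s² (Q(s) = (-s*2)*(2*s) = (-2*s)*(2*s) = -4*s²)
(4784 + 23501)/(-28415 + Q(34)) = (4784 + 23501)/(-28415 - 4*34²) = 28285/(-28415 - 4*1156) = 28285/(-28415 - 4624) = 28285/(-33039) = 28285*(-1/33039) = -28285/33039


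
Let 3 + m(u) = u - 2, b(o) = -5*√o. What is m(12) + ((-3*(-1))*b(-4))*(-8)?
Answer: 7 + 240*I ≈ 7.0 + 240.0*I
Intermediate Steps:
m(u) = -5 + u (m(u) = -3 + (u - 2) = -3 + (-2 + u) = -5 + u)
m(12) + ((-3*(-1))*b(-4))*(-8) = (-5 + 12) + ((-3*(-1))*(-10*I))*(-8) = 7 + (3*(-10*I))*(-8) = 7 - 30*I*(-8) = 7 + 240*I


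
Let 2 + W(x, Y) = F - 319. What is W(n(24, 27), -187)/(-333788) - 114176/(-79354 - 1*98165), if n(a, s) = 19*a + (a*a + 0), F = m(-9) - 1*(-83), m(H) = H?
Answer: 2934955837/4557977844 ≈ 0.64392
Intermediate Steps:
F = 74 (F = -9 - 1*(-83) = -9 + 83 = 74)
n(a, s) = a**2 + 19*a (n(a, s) = 19*a + (a**2 + 0) = 19*a + a**2 = a**2 + 19*a)
W(x, Y) = -247 (W(x, Y) = -2 + (74 - 319) = -2 - 245 = -247)
W(n(24, 27), -187)/(-333788) - 114176/(-79354 - 1*98165) = -247/(-333788) - 114176/(-79354 - 1*98165) = -247*(-1/333788) - 114176/(-79354 - 98165) = 19/25676 - 114176/(-177519) = 19/25676 - 114176*(-1/177519) = 19/25676 + 114176/177519 = 2934955837/4557977844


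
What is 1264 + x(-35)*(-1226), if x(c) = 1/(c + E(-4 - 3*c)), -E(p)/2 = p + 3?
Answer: 308378/243 ≈ 1269.0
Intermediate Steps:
E(p) = -6 - 2*p (E(p) = -2*(p + 3) = -2*(3 + p) = -6 - 2*p)
x(c) = 1/(2 + 7*c) (x(c) = 1/(c + (-6 - 2*(-4 - 3*c))) = 1/(c + (-6 + (8 + 6*c))) = 1/(c + (2 + 6*c)) = 1/(2 + 7*c))
1264 + x(-35)*(-1226) = 1264 - 1226/(2 + 7*(-35)) = 1264 - 1226/(2 - 245) = 1264 - 1226/(-243) = 1264 - 1/243*(-1226) = 1264 + 1226/243 = 308378/243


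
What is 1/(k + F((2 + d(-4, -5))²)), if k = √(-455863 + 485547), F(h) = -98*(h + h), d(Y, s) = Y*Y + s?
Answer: -8281/274292423 - √7421/548584846 ≈ -3.0347e-5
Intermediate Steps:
d(Y, s) = s + Y² (d(Y, s) = Y² + s = s + Y²)
F(h) = -196*h
k = 2*√7421 (k = √29684 = 2*√7421 ≈ 172.29)
1/(k + F((2 + d(-4, -5))²)) = 1/(2*√7421 - 196*(2 + (-5 + (-4)²))²) = 1/(2*√7421 - 196*(2 + (-5 + 16))²) = 1/(2*√7421 - 196*(2 + 11)²) = 1/(2*√7421 - 196*13²) = 1/(2*√7421 - 196*169) = 1/(2*√7421 - 33124) = 1/(-33124 + 2*√7421)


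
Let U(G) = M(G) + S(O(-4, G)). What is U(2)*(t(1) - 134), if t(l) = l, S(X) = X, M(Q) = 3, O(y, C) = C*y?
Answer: 665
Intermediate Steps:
U(G) = 3 - 4*G (U(G) = 3 + G*(-4) = 3 - 4*G)
U(2)*(t(1) - 134) = (3 - 4*2)*(1 - 134) = (3 - 8)*(-133) = -5*(-133) = 665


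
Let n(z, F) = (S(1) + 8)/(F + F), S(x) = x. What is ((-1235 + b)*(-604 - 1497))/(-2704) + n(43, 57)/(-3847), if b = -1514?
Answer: -422159516413/197643472 ≈ -2136.0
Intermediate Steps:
n(z, F) = 9/(2*F) (n(z, F) = (1 + 8)/(F + F) = 9/((2*F)) = 9*(1/(2*F)) = 9/(2*F))
((-1235 + b)*(-604 - 1497))/(-2704) + n(43, 57)/(-3847) = ((-1235 - 1514)*(-604 - 1497))/(-2704) + ((9/2)/57)/(-3847) = -2749*(-2101)*(-1/2704) + ((9/2)*(1/57))*(-1/3847) = 5775649*(-1/2704) + (3/38)*(-1/3847) = -5775649/2704 - 3/146186 = -422159516413/197643472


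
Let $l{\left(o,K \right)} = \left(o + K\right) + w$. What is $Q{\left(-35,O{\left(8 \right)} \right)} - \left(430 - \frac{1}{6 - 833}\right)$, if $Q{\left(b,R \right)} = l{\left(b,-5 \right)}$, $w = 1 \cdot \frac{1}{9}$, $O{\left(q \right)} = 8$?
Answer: $- \frac{3497392}{7443} \approx -469.89$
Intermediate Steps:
$w = \frac{1}{9}$ ($w = 1 \cdot \frac{1}{9} = \frac{1}{9} \approx 0.11111$)
$l{\left(o,K \right)} = \frac{1}{9} + K + o$ ($l{\left(o,K \right)} = \left(o + K\right) + \frac{1}{9} = \left(K + o\right) + \frac{1}{9} = \frac{1}{9} + K + o$)
$Q{\left(b,R \right)} = - \frac{44}{9} + b$ ($Q{\left(b,R \right)} = \frac{1}{9} - 5 + b = - \frac{44}{9} + b$)
$Q{\left(-35,O{\left(8 \right)} \right)} - \left(430 - \frac{1}{6 - 833}\right) = \left(- \frac{44}{9} - 35\right) - \left(430 - \frac{1}{6 - 833}\right) = - \frac{359}{9} - \left(430 - \frac{1}{-827}\right) = - \frac{359}{9} - \frac{355611}{827} = - \frac{3497392}{7443}$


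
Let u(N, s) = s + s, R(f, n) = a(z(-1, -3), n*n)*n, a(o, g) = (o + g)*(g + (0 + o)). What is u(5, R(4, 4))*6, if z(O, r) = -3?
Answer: 8112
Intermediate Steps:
a(o, g) = (g + o)**2 (a(o, g) = (g + o)*(g + o) = (g + o)**2)
R(f, n) = n*(-3 + n**2)**2 (R(f, n) = (n*n - 3)**2*n = (n**2 - 3)**2*n = (-3 + n**2)**2*n = n*(-3 + n**2)**2)
u(N, s) = 2*s
u(5, R(4, 4))*6 = (2*(4*(-3 + 4**2)**2))*6 = (2*(4*(-3 + 16)**2))*6 = (2*(4*13**2))*6 = (2*(4*169))*6 = (2*676)*6 = 1352*6 = 8112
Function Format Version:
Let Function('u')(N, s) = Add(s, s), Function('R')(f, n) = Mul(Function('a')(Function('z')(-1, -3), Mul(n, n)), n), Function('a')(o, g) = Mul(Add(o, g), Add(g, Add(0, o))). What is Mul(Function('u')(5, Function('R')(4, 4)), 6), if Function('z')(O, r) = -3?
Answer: 8112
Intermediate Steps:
Function('a')(o, g) = Pow(Add(g, o), 2) (Function('a')(o, g) = Mul(Add(g, o), Add(g, o)) = Pow(Add(g, o), 2))
Function('R')(f, n) = Mul(n, Pow(Add(-3, Pow(n, 2)), 2)) (Function('R')(f, n) = Mul(Pow(Add(Mul(n, n), -3), 2), n) = Mul(Pow(Add(Pow(n, 2), -3), 2), n) = Mul(Pow(Add(-3, Pow(n, 2)), 2), n) = Mul(n, Pow(Add(-3, Pow(n, 2)), 2)))
Function('u')(N, s) = Mul(2, s)
Mul(Function('u')(5, Function('R')(4, 4)), 6) = Mul(Mul(2, Mul(4, Pow(Add(-3, Pow(4, 2)), 2))), 6) = Mul(Mul(2, Mul(4, Pow(Add(-3, 16), 2))), 6) = Mul(Mul(2, Mul(4, Pow(13, 2))), 6) = Mul(Mul(2, Mul(4, 169)), 6) = Mul(Mul(2, 676), 6) = Mul(1352, 6) = 8112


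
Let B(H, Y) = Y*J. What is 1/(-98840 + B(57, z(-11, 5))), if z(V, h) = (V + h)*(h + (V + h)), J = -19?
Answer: -1/98954 ≈ -1.0106e-5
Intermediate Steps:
z(V, h) = (V + h)*(V + 2*h)
B(H, Y) = -19*Y (B(H, Y) = Y*(-19) = -19*Y)
1/(-98840 + B(57, z(-11, 5))) = 1/(-98840 - 19*((-11)² + 2*5² + 3*(-11)*5)) = 1/(-98840 - 19*(121 + 2*25 - 165)) = 1/(-98840 - 19*(121 + 50 - 165)) = 1/(-98840 - 19*6) = 1/(-98840 - 114) = 1/(-98954) = -1/98954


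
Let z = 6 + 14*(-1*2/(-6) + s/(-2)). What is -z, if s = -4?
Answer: -116/3 ≈ -38.667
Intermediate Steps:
z = 116/3 (z = 6 + 14*(-1*2/(-6) - 4/(-2)) = 6 + 14*(-2*(-⅙) - 4*(-½)) = 6 + 14*(⅓ + 2) = 6 + 14*(7/3) = 6 + 98/3 = 116/3 ≈ 38.667)
-z = -1*116/3 = -116/3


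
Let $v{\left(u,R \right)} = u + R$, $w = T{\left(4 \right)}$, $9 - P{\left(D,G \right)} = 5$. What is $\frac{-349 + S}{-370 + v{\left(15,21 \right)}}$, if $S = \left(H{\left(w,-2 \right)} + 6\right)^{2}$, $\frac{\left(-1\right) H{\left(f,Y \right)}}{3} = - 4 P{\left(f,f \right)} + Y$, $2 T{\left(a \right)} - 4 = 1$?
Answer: $- \frac{3251}{334} \approx -9.7335$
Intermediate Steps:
$T{\left(a \right)} = \frac{5}{2}$ ($T{\left(a \right)} = 2 + \frac{1}{2} \cdot 1 = 2 + \frac{1}{2} = \frac{5}{2}$)
$P{\left(D,G \right)} = 4$ ($P{\left(D,G \right)} = 9 - 5 = 4$)
$w = \frac{5}{2} \approx 2.5$
$H{\left(f,Y \right)} = 48 - 3 Y$ ($H{\left(f,Y \right)} = - 3 \left(\left(-4\right) 4 + Y\right) = - 3 \left(-16 + Y\right) = 48 - 3 Y$)
$v{\left(u,R \right)} = R + u$
$S = 3600$ ($S = \left(\left(48 - -6\right) + 6\right)^{2} = \left(\left(48 + 6\right) + 6\right)^{2} = \left(54 + 6\right)^{2} = 60^{2} = 3600$)
$\frac{-349 + S}{-370 + v{\left(15,21 \right)}} = \frac{-349 + 3600}{-370 + \left(21 + 15\right)} = \frac{3251}{-370 + 36} = \frac{3251}{-334} = 3251 \left(- \frac{1}{334}\right) = - \frac{3251}{334}$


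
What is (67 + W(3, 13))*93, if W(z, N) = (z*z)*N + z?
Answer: 17391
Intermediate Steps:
W(z, N) = z + N*z² (W(z, N) = z²*N + z = N*z² + z = z + N*z²)
(67 + W(3, 13))*93 = (67 + 3*(1 + 13*3))*93 = (67 + 3*(1 + 39))*93 = (67 + 3*40)*93 = (67 + 120)*93 = 187*93 = 17391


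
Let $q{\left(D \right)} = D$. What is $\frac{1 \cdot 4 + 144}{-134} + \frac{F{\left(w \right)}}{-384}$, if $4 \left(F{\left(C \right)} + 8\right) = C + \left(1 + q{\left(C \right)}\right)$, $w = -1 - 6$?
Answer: $- \frac{36883}{34304} \approx -1.0752$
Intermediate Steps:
$w = -7$
$F{\left(C \right)} = - \frac{31}{4} + \frac{C}{2}$ ($F{\left(C \right)} = -8 + \frac{C + \left(1 + C\right)}{4} = -8 + \frac{1 + 2 C}{4} = -8 + \left(\frac{1}{4} + \frac{C}{2}\right) = - \frac{31}{4} + \frac{C}{2}$)
$\frac{1 \cdot 4 + 144}{-134} + \frac{F{\left(w \right)}}{-384} = \frac{1 \cdot 4 + 144}{-134} + \frac{- \frac{31}{4} + \frac{1}{2} \left(-7\right)}{-384} = \left(4 + 144\right) \left(- \frac{1}{134}\right) + \left(- \frac{31}{4} - \frac{7}{2}\right) \left(- \frac{1}{384}\right) = 148 \left(- \frac{1}{134}\right) - - \frac{15}{512} = - \frac{74}{67} + \frac{15}{512} = - \frac{36883}{34304}$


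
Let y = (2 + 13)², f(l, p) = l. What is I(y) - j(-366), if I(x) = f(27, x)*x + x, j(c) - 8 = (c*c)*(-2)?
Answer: 274204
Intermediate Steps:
j(c) = 8 - 2*c² (j(c) = 8 + (c*c)*(-2) = 8 + c²*(-2) = 8 - 2*c²)
y = 225 (y = 15² = 225)
I(x) = 28*x (I(x) = 27*x + x = 28*x)
I(y) - j(-366) = 28*225 - (8 - 2*(-366)²) = 6300 - (8 - 2*133956) = 6300 - (8 - 267912) = 6300 - 1*(-267904) = 6300 + 267904 = 274204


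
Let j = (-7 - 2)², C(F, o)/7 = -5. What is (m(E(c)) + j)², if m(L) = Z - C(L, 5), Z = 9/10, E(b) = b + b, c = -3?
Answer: 1366561/100 ≈ 13666.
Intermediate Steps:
E(b) = 2*b
C(F, o) = -35 (C(F, o) = 7*(-5) = -35)
Z = 9/10 (Z = 9*(⅒) = 9/10 ≈ 0.90000)
j = 81 (j = (-9)² = 81)
m(L) = 359/10 (m(L) = 9/10 - 1*(-35) = 9/10 + 35 = 359/10)
(m(E(c)) + j)² = (359/10 + 81)² = (1169/10)² = 1366561/100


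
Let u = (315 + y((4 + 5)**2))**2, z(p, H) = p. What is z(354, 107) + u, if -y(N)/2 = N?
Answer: 23763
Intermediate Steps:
y(N) = -2*N
u = 23409 (u = (315 - 2*(4 + 5)**2)**2 = (315 - 2*9**2)**2 = (315 - 2*81)**2 = (315 - 162)**2 = 153**2 = 23409)
z(354, 107) + u = 354 + 23409 = 23763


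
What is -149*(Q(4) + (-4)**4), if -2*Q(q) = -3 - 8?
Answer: -77927/2 ≈ -38964.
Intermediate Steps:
Q(q) = 11/2 (Q(q) = -(-3 - 8)/2 = -1/2*(-11) = 11/2)
-149*(Q(4) + (-4)**4) = -149*(11/2 + (-4)**4) = -149*(11/2 + 256) = -149*523/2 = -77927/2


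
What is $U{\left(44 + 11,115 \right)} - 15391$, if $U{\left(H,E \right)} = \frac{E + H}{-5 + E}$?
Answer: $- \frac{169284}{11} \approx -15389.0$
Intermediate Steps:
$U{\left(H,E \right)} = \frac{E + H}{-5 + E}$
$U{\left(44 + 11,115 \right)} - 15391 = \frac{115 + \left(44 + 11\right)}{-5 + 115} - 15391 = \frac{115 + 55}{110} - 15391 = \frac{1}{110} \cdot 170 - 15391 = \frac{17}{11} - 15391 = - \frac{169284}{11}$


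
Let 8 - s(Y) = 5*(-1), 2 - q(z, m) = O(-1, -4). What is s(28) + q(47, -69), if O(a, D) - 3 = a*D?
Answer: 8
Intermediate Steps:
O(a, D) = 3 + D*a (O(a, D) = 3 + a*D = 3 + D*a)
q(z, m) = -5 (q(z, m) = 2 - (3 - 4*(-1)) = 2 - (3 + 4) = 2 - 1*7 = 2 - 7 = -5)
s(Y) = 13 (s(Y) = 8 - 5*(-1) = 8 - 1*(-5) = 8 + 5 = 13)
s(28) + q(47, -69) = 13 - 5 = 8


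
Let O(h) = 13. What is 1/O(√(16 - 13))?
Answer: 1/13 ≈ 0.076923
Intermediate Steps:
1/O(√(16 - 13)) = 1/13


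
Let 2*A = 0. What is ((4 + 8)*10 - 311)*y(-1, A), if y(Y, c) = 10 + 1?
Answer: -2101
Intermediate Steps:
A = 0 (A = (½)*0 = 0)
y(Y, c) = 11
((4 + 8)*10 - 311)*y(-1, A) = ((4 + 8)*10 - 311)*11 = (12*10 - 311)*11 = (120 - 311)*11 = -191*11 = -2101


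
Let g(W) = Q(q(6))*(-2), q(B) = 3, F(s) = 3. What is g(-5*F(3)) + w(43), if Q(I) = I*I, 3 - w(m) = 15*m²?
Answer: -27750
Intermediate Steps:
w(m) = 3 - 15*m²
Q(I) = I²
g(W) = -18 (g(W) = 3²*(-2) = 9*(-2) = -18)
g(-5*F(3)) + w(43) = -18 + (3 - 15*43²) = -18 + (3 - 15*1849) = -18 + (3 - 27735) = -18 - 27732 = -27750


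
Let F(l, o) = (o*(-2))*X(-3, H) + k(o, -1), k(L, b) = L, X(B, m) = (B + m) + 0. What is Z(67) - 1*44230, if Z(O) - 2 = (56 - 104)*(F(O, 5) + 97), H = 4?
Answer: -48644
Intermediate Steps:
X(B, m) = B + m
F(l, o) = -o (F(l, o) = (o*(-2))*(-3 + 4) + o = -2*o*1 + o = -2*o + o = -o)
Z(O) = -4414 (Z(O) = 2 + (56 - 104)*(-1*5 + 97) = 2 - 48*(-5 + 97) = 2 - 48*92 = 2 - 4416 = -4414)
Z(67) - 1*44230 = -4414 - 1*44230 = -4414 - 44230 = -48644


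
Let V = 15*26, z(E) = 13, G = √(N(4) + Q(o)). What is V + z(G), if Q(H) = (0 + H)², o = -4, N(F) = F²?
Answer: 403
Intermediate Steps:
Q(H) = H²
G = 4*√2 (G = √(4² + (-4)²) = √(16 + 16) = √32 = 4*√2 ≈ 5.6569)
V = 390
V + z(G) = 390 + 13 = 403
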